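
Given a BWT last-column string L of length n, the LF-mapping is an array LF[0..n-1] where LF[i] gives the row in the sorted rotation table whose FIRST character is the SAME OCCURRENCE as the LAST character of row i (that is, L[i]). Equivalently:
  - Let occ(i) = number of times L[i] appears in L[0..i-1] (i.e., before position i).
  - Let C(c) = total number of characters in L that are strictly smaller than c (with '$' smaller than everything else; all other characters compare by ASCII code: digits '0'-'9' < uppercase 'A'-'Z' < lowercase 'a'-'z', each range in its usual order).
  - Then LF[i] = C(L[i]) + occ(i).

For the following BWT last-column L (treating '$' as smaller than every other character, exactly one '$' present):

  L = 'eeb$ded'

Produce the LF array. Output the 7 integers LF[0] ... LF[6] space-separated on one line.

Answer: 4 5 1 0 2 6 3

Derivation:
Char counts: '$':1, 'b':1, 'd':2, 'e':3
C (first-col start): C('$')=0, C('b')=1, C('d')=2, C('e')=4
L[0]='e': occ=0, LF[0]=C('e')+0=4+0=4
L[1]='e': occ=1, LF[1]=C('e')+1=4+1=5
L[2]='b': occ=0, LF[2]=C('b')+0=1+0=1
L[3]='$': occ=0, LF[3]=C('$')+0=0+0=0
L[4]='d': occ=0, LF[4]=C('d')+0=2+0=2
L[5]='e': occ=2, LF[5]=C('e')+2=4+2=6
L[6]='d': occ=1, LF[6]=C('d')+1=2+1=3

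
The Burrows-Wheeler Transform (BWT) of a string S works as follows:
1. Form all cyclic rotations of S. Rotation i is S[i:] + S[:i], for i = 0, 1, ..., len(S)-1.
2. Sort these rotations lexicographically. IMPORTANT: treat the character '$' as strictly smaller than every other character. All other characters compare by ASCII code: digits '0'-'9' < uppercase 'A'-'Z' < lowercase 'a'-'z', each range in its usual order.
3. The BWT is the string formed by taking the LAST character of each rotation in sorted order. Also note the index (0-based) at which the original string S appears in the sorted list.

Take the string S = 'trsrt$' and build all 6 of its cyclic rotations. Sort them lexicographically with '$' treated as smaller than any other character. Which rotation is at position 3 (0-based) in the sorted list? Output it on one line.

Answer: srt$tr

Derivation:
All 6 rotations (rotation i = S[i:]+S[:i]):
  rot[0] = trsrt$
  rot[1] = rsrt$t
  rot[2] = srt$tr
  rot[3] = rt$trs
  rot[4] = t$trsr
  rot[5] = $trsrt
Sorted (with $ < everything):
  sorted[0] = $trsrt
  sorted[1] = rsrt$t
  sorted[2] = rt$trs
  sorted[3] = srt$tr
  sorted[4] = t$trsr
  sorted[5] = trsrt$
sorted[3] = srt$tr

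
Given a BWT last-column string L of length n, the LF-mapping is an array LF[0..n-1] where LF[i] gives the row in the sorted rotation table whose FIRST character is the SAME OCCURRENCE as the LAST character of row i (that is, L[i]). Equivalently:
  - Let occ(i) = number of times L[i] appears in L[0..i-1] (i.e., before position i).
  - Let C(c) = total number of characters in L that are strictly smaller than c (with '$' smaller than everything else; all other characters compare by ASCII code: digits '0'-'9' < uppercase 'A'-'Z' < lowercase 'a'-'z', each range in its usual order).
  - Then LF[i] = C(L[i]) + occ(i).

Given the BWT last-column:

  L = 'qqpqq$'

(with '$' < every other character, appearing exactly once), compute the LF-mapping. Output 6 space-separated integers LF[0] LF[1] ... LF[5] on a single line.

Answer: 2 3 1 4 5 0

Derivation:
Char counts: '$':1, 'p':1, 'q':4
C (first-col start): C('$')=0, C('p')=1, C('q')=2
L[0]='q': occ=0, LF[0]=C('q')+0=2+0=2
L[1]='q': occ=1, LF[1]=C('q')+1=2+1=3
L[2]='p': occ=0, LF[2]=C('p')+0=1+0=1
L[3]='q': occ=2, LF[3]=C('q')+2=2+2=4
L[4]='q': occ=3, LF[4]=C('q')+3=2+3=5
L[5]='$': occ=0, LF[5]=C('$')+0=0+0=0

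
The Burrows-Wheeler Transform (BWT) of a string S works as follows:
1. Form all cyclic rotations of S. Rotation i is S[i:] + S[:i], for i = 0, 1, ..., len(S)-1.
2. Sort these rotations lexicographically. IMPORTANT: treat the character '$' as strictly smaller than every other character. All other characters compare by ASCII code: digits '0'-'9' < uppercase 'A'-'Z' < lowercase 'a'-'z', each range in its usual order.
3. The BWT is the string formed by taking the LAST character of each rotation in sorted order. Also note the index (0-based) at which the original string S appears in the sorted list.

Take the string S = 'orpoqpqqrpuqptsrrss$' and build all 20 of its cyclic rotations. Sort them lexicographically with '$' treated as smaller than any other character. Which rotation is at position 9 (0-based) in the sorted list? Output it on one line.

All 20 rotations (rotation i = S[i:]+S[:i]):
  rot[0] = orpoqpqqrpuqptsrrss$
  rot[1] = rpoqpqqrpuqptsrrss$o
  rot[2] = poqpqqrpuqptsrrss$or
  rot[3] = oqpqqrpuqptsrrss$orp
  rot[4] = qpqqrpuqptsrrss$orpo
  rot[5] = pqqrpuqptsrrss$orpoq
  rot[6] = qqrpuqptsrrss$orpoqp
  rot[7] = qrpuqptsrrss$orpoqpq
  rot[8] = rpuqptsrrss$orpoqpqq
  rot[9] = puqptsrrss$orpoqpqqr
  rot[10] = uqptsrrss$orpoqpqqrp
  rot[11] = qptsrrss$orpoqpqqrpu
  rot[12] = ptsrrss$orpoqpqqrpuq
  rot[13] = tsrrss$orpoqpqqrpuqp
  rot[14] = srrss$orpoqpqqrpuqpt
  rot[15] = rrss$orpoqpqqrpuqpts
  rot[16] = rss$orpoqpqqrpuqptsr
  rot[17] = ss$orpoqpqqrpuqptsrr
  rot[18] = s$orpoqpqqrpuqptsrrs
  rot[19] = $orpoqpqqrpuqptsrrss
Sorted (with $ < everything):
  sorted[0] = $orpoqpqqrpuqptsrrss
  sorted[1] = oqpqqrpuqptsrrss$orp
  sorted[2] = orpoqpqqrpuqptsrrss$
  sorted[3] = poqpqqrpuqptsrrss$or
  sorted[4] = pqqrpuqptsrrss$orpoq
  sorted[5] = ptsrrss$orpoqpqqrpuq
  sorted[6] = puqptsrrss$orpoqpqqr
  sorted[7] = qpqqrpuqptsrrss$orpo
  sorted[8] = qptsrrss$orpoqpqqrpu
  sorted[9] = qqrpuqptsrrss$orpoqp
  sorted[10] = qrpuqptsrrss$orpoqpq
  sorted[11] = rpoqpqqrpuqptsrrss$o
  sorted[12] = rpuqptsrrss$orpoqpqq
  sorted[13] = rrss$orpoqpqqrpuqpts
  sorted[14] = rss$orpoqpqqrpuqptsr
  sorted[15] = s$orpoqpqqrpuqptsrrs
  sorted[16] = srrss$orpoqpqqrpuqpt
  sorted[17] = ss$orpoqpqqrpuqptsrr
  sorted[18] = tsrrss$orpoqpqqrpuqp
  sorted[19] = uqptsrrss$orpoqpqqrp
sorted[9] = qqrpuqptsrrss$orpoqp

Answer: qqrpuqptsrrss$orpoqp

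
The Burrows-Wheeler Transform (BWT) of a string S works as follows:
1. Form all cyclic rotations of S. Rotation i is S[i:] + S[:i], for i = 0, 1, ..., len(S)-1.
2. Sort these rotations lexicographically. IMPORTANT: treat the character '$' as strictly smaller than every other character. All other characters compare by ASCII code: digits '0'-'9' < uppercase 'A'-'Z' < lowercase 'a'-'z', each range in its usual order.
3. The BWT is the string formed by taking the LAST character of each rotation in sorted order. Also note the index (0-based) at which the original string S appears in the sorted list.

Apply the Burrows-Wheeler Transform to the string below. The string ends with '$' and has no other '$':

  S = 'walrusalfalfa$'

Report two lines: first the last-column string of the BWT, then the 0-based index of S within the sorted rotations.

Answer: affswllaaalur$
13

Derivation:
All 14 rotations (rotation i = S[i:]+S[:i]):
  rot[0] = walrusalfalfa$
  rot[1] = alrusalfalfa$w
  rot[2] = lrusalfalfa$wa
  rot[3] = rusalfalfa$wal
  rot[4] = usalfalfa$walr
  rot[5] = salfalfa$walru
  rot[6] = alfalfa$walrus
  rot[7] = lfalfa$walrusa
  rot[8] = falfa$walrusal
  rot[9] = alfa$walrusalf
  rot[10] = lfa$walrusalfa
  rot[11] = fa$walrusalfal
  rot[12] = a$walrusalfalf
  rot[13] = $walrusalfalfa
Sorted (with $ < everything):
  sorted[0] = $walrusalfalfa  (last char: 'a')
  sorted[1] = a$walrusalfalf  (last char: 'f')
  sorted[2] = alfa$walrusalf  (last char: 'f')
  sorted[3] = alfalfa$walrus  (last char: 's')
  sorted[4] = alrusalfalfa$w  (last char: 'w')
  sorted[5] = fa$walrusalfal  (last char: 'l')
  sorted[6] = falfa$walrusal  (last char: 'l')
  sorted[7] = lfa$walrusalfa  (last char: 'a')
  sorted[8] = lfalfa$walrusa  (last char: 'a')
  sorted[9] = lrusalfalfa$wa  (last char: 'a')
  sorted[10] = rusalfalfa$wal  (last char: 'l')
  sorted[11] = salfalfa$walru  (last char: 'u')
  sorted[12] = usalfalfa$walr  (last char: 'r')
  sorted[13] = walrusalfalfa$  (last char: '$')
Last column: affswllaaalur$
Original string S is at sorted index 13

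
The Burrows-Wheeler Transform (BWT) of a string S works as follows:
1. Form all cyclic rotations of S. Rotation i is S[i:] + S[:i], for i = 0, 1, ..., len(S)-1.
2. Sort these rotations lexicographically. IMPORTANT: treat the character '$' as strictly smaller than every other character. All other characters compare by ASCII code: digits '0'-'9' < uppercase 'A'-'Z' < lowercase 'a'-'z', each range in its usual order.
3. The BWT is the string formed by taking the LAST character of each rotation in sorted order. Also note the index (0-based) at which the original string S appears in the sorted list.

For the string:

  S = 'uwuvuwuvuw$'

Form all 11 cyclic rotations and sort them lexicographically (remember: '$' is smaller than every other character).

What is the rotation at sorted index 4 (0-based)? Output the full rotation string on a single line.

All 11 rotations (rotation i = S[i:]+S[:i]):
  rot[0] = uwuvuwuvuw$
  rot[1] = wuvuwuvuw$u
  rot[2] = uvuwuvuw$uw
  rot[3] = vuwuvuw$uwu
  rot[4] = uwuvuw$uwuv
  rot[5] = wuvuw$uwuvu
  rot[6] = uvuw$uwuvuw
  rot[7] = vuw$uwuvuwu
  rot[8] = uw$uwuvuwuv
  rot[9] = w$uwuvuwuvu
  rot[10] = $uwuvuwuvuw
Sorted (with $ < everything):
  sorted[0] = $uwuvuwuvuw
  sorted[1] = uvuw$uwuvuw
  sorted[2] = uvuwuvuw$uw
  sorted[3] = uw$uwuvuwuv
  sorted[4] = uwuvuw$uwuv
  sorted[5] = uwuvuwuvuw$
  sorted[6] = vuw$uwuvuwu
  sorted[7] = vuwuvuw$uwu
  sorted[8] = w$uwuvuwuvu
  sorted[9] = wuvuw$uwuvu
  sorted[10] = wuvuwuvuw$u
sorted[4] = uwuvuw$uwuv

Answer: uwuvuw$uwuv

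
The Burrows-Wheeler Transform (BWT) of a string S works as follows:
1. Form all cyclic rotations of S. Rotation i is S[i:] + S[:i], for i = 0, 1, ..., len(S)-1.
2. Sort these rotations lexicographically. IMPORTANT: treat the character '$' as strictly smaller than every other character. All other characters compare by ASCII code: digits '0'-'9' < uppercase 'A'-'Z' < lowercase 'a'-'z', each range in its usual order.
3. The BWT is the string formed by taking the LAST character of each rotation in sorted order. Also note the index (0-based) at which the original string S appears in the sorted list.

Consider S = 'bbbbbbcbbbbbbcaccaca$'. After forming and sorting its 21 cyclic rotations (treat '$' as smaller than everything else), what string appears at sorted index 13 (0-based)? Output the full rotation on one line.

Answer: bbcbbbbbbcaccaca$bbbb

Derivation:
All 21 rotations (rotation i = S[i:]+S[:i]):
  rot[0] = bbbbbbcbbbbbbcaccaca$
  rot[1] = bbbbbcbbbbbbcaccaca$b
  rot[2] = bbbbcbbbbbbcaccaca$bb
  rot[3] = bbbcbbbbbbcaccaca$bbb
  rot[4] = bbcbbbbbbcaccaca$bbbb
  rot[5] = bcbbbbbbcaccaca$bbbbb
  rot[6] = cbbbbbbcaccaca$bbbbbb
  rot[7] = bbbbbbcaccaca$bbbbbbc
  rot[8] = bbbbbcaccaca$bbbbbbcb
  rot[9] = bbbbcaccaca$bbbbbbcbb
  rot[10] = bbbcaccaca$bbbbbbcbbb
  rot[11] = bbcaccaca$bbbbbbcbbbb
  rot[12] = bcaccaca$bbbbbbcbbbbb
  rot[13] = caccaca$bbbbbbcbbbbbb
  rot[14] = accaca$bbbbbbcbbbbbbc
  rot[15] = ccaca$bbbbbbcbbbbbbca
  rot[16] = caca$bbbbbbcbbbbbbcac
  rot[17] = aca$bbbbbbcbbbbbbcacc
  rot[18] = ca$bbbbbbcbbbbbbcacca
  rot[19] = a$bbbbbbcbbbbbbcaccac
  rot[20] = $bbbbbbcbbbbbbcaccaca
Sorted (with $ < everything):
  sorted[0] = $bbbbbbcbbbbbbcaccaca
  sorted[1] = a$bbbbbbcbbbbbbcaccac
  sorted[2] = aca$bbbbbbcbbbbbbcacc
  sorted[3] = accaca$bbbbbbcbbbbbbc
  sorted[4] = bbbbbbcaccaca$bbbbbbc
  sorted[5] = bbbbbbcbbbbbbcaccaca$
  sorted[6] = bbbbbcaccaca$bbbbbbcb
  sorted[7] = bbbbbcbbbbbbcaccaca$b
  sorted[8] = bbbbcaccaca$bbbbbbcbb
  sorted[9] = bbbbcbbbbbbcaccaca$bb
  sorted[10] = bbbcaccaca$bbbbbbcbbb
  sorted[11] = bbbcbbbbbbcaccaca$bbb
  sorted[12] = bbcaccaca$bbbbbbcbbbb
  sorted[13] = bbcbbbbbbcaccaca$bbbb
  sorted[14] = bcaccaca$bbbbbbcbbbbb
  sorted[15] = bcbbbbbbcaccaca$bbbbb
  sorted[16] = ca$bbbbbbcbbbbbbcacca
  sorted[17] = caca$bbbbbbcbbbbbbcac
  sorted[18] = caccaca$bbbbbbcbbbbbb
  sorted[19] = cbbbbbbcaccaca$bbbbbb
  sorted[20] = ccaca$bbbbbbcbbbbbbca
sorted[13] = bbcbbbbbbcaccaca$bbbb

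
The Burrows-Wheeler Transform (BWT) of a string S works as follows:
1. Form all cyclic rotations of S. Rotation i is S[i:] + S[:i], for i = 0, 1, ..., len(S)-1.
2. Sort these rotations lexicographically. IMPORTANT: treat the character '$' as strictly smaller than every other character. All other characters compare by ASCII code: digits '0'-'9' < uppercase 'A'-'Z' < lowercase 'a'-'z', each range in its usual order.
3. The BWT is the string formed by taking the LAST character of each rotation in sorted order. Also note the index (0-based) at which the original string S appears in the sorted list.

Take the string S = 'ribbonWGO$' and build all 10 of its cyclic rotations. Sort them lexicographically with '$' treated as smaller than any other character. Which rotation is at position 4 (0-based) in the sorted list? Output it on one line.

Answer: bbonWGO$ri

Derivation:
All 10 rotations (rotation i = S[i:]+S[:i]):
  rot[0] = ribbonWGO$
  rot[1] = ibbonWGO$r
  rot[2] = bbonWGO$ri
  rot[3] = bonWGO$rib
  rot[4] = onWGO$ribb
  rot[5] = nWGO$ribbo
  rot[6] = WGO$ribbon
  rot[7] = GO$ribbonW
  rot[8] = O$ribbonWG
  rot[9] = $ribbonWGO
Sorted (with $ < everything):
  sorted[0] = $ribbonWGO
  sorted[1] = GO$ribbonW
  sorted[2] = O$ribbonWG
  sorted[3] = WGO$ribbon
  sorted[4] = bbonWGO$ri
  sorted[5] = bonWGO$rib
  sorted[6] = ibbonWGO$r
  sorted[7] = nWGO$ribbo
  sorted[8] = onWGO$ribb
  sorted[9] = ribbonWGO$
sorted[4] = bbonWGO$ri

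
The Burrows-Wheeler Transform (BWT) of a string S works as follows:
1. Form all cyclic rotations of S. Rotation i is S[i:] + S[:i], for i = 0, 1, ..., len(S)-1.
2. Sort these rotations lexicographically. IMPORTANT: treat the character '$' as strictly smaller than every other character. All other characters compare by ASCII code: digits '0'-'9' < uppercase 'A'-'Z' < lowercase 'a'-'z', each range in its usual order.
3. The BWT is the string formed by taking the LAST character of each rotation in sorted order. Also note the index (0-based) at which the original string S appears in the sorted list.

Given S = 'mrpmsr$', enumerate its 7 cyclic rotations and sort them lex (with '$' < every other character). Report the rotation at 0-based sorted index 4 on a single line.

Answer: r$mrpms

Derivation:
All 7 rotations (rotation i = S[i:]+S[:i]):
  rot[0] = mrpmsr$
  rot[1] = rpmsr$m
  rot[2] = pmsr$mr
  rot[3] = msr$mrp
  rot[4] = sr$mrpm
  rot[5] = r$mrpms
  rot[6] = $mrpmsr
Sorted (with $ < everything):
  sorted[0] = $mrpmsr
  sorted[1] = mrpmsr$
  sorted[2] = msr$mrp
  sorted[3] = pmsr$mr
  sorted[4] = r$mrpms
  sorted[5] = rpmsr$m
  sorted[6] = sr$mrpm
sorted[4] = r$mrpms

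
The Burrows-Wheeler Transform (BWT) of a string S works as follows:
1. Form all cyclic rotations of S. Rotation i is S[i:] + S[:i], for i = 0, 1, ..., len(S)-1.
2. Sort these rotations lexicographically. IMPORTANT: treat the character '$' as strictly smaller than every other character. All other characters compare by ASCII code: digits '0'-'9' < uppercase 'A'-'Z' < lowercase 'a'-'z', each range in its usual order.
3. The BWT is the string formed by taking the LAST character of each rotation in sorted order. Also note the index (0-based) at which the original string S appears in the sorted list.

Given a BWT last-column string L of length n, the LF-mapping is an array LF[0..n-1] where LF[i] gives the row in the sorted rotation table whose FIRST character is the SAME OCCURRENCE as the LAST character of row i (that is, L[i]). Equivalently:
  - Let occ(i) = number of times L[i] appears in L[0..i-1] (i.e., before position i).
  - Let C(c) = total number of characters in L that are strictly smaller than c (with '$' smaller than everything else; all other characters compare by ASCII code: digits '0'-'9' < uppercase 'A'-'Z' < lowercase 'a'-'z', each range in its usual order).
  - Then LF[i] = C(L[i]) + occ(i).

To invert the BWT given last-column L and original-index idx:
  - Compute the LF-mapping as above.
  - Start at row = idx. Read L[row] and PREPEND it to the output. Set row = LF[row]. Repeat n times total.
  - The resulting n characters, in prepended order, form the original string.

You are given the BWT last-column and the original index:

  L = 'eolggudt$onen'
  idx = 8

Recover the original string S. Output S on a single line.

LF mapping: 2 9 6 4 5 12 1 11 0 10 7 3 8
Walk LF starting at row 8, prepending L[row]:
  step 1: row=8, L[8]='$', prepend. Next row=LF[8]=0
  step 2: row=0, L[0]='e', prepend. Next row=LF[0]=2
  step 3: row=2, L[2]='l', prepend. Next row=LF[2]=6
  step 4: row=6, L[6]='d', prepend. Next row=LF[6]=1
  step 5: row=1, L[1]='o', prepend. Next row=LF[1]=9
  step 6: row=9, L[9]='o', prepend. Next row=LF[9]=10
  step 7: row=10, L[10]='n', prepend. Next row=LF[10]=7
  step 8: row=7, L[7]='t', prepend. Next row=LF[7]=11
  step 9: row=11, L[11]='e', prepend. Next row=LF[11]=3
  step 10: row=3, L[3]='g', prepend. Next row=LF[3]=4
  step 11: row=4, L[4]='g', prepend. Next row=LF[4]=5
  step 12: row=5, L[5]='u', prepend. Next row=LF[5]=12
  step 13: row=12, L[12]='n', prepend. Next row=LF[12]=8
Reversed output: nuggetnoodle$

Answer: nuggetnoodle$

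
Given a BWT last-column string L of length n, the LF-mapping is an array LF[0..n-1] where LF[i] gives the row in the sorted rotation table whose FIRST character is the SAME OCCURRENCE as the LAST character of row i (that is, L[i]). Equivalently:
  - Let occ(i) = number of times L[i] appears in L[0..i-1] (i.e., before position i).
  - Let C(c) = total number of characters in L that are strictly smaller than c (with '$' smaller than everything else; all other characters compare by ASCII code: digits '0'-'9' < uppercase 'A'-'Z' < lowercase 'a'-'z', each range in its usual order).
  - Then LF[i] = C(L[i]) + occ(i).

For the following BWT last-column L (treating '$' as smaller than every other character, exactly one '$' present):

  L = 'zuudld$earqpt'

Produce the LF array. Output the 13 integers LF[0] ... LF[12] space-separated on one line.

Answer: 12 10 11 2 5 3 0 4 1 8 7 6 9

Derivation:
Char counts: '$':1, 'a':1, 'd':2, 'e':1, 'l':1, 'p':1, 'q':1, 'r':1, 't':1, 'u':2, 'z':1
C (first-col start): C('$')=0, C('a')=1, C('d')=2, C('e')=4, C('l')=5, C('p')=6, C('q')=7, C('r')=8, C('t')=9, C('u')=10, C('z')=12
L[0]='z': occ=0, LF[0]=C('z')+0=12+0=12
L[1]='u': occ=0, LF[1]=C('u')+0=10+0=10
L[2]='u': occ=1, LF[2]=C('u')+1=10+1=11
L[3]='d': occ=0, LF[3]=C('d')+0=2+0=2
L[4]='l': occ=0, LF[4]=C('l')+0=5+0=5
L[5]='d': occ=1, LF[5]=C('d')+1=2+1=3
L[6]='$': occ=0, LF[6]=C('$')+0=0+0=0
L[7]='e': occ=0, LF[7]=C('e')+0=4+0=4
L[8]='a': occ=0, LF[8]=C('a')+0=1+0=1
L[9]='r': occ=0, LF[9]=C('r')+0=8+0=8
L[10]='q': occ=0, LF[10]=C('q')+0=7+0=7
L[11]='p': occ=0, LF[11]=C('p')+0=6+0=6
L[12]='t': occ=0, LF[12]=C('t')+0=9+0=9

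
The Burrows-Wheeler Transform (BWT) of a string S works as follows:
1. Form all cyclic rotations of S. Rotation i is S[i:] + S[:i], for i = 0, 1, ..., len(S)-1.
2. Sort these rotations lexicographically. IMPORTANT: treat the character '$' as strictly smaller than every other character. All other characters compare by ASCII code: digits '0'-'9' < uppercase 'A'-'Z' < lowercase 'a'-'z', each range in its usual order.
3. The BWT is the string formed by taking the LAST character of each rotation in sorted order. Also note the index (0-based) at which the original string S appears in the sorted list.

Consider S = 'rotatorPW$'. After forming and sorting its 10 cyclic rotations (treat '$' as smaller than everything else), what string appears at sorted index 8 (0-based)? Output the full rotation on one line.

All 10 rotations (rotation i = S[i:]+S[:i]):
  rot[0] = rotatorPW$
  rot[1] = otatorPW$r
  rot[2] = tatorPW$ro
  rot[3] = atorPW$rot
  rot[4] = torPW$rota
  rot[5] = orPW$rotat
  rot[6] = rPW$rotato
  rot[7] = PW$rotator
  rot[8] = W$rotatorP
  rot[9] = $rotatorPW
Sorted (with $ < everything):
  sorted[0] = $rotatorPW
  sorted[1] = PW$rotator
  sorted[2] = W$rotatorP
  sorted[3] = atorPW$rot
  sorted[4] = orPW$rotat
  sorted[5] = otatorPW$r
  sorted[6] = rPW$rotato
  sorted[7] = rotatorPW$
  sorted[8] = tatorPW$ro
  sorted[9] = torPW$rota
sorted[8] = tatorPW$ro

Answer: tatorPW$ro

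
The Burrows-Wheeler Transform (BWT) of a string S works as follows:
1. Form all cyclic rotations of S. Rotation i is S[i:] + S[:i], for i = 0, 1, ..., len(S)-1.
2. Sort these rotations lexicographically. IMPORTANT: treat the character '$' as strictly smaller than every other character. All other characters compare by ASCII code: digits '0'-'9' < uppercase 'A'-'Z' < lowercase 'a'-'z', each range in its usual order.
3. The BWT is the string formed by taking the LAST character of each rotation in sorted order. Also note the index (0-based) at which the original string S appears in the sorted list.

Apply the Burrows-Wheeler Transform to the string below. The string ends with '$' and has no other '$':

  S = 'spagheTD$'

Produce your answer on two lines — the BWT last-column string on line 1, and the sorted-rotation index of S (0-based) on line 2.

Answer: DTephags$
8

Derivation:
All 9 rotations (rotation i = S[i:]+S[:i]):
  rot[0] = spagheTD$
  rot[1] = pagheTD$s
  rot[2] = agheTD$sp
  rot[3] = gheTD$spa
  rot[4] = heTD$spag
  rot[5] = eTD$spagh
  rot[6] = TD$spaghe
  rot[7] = D$spagheT
  rot[8] = $spagheTD
Sorted (with $ < everything):
  sorted[0] = $spagheTD  (last char: 'D')
  sorted[1] = D$spagheT  (last char: 'T')
  sorted[2] = TD$spaghe  (last char: 'e')
  sorted[3] = agheTD$sp  (last char: 'p')
  sorted[4] = eTD$spagh  (last char: 'h')
  sorted[5] = gheTD$spa  (last char: 'a')
  sorted[6] = heTD$spag  (last char: 'g')
  sorted[7] = pagheTD$s  (last char: 's')
  sorted[8] = spagheTD$  (last char: '$')
Last column: DTephags$
Original string S is at sorted index 8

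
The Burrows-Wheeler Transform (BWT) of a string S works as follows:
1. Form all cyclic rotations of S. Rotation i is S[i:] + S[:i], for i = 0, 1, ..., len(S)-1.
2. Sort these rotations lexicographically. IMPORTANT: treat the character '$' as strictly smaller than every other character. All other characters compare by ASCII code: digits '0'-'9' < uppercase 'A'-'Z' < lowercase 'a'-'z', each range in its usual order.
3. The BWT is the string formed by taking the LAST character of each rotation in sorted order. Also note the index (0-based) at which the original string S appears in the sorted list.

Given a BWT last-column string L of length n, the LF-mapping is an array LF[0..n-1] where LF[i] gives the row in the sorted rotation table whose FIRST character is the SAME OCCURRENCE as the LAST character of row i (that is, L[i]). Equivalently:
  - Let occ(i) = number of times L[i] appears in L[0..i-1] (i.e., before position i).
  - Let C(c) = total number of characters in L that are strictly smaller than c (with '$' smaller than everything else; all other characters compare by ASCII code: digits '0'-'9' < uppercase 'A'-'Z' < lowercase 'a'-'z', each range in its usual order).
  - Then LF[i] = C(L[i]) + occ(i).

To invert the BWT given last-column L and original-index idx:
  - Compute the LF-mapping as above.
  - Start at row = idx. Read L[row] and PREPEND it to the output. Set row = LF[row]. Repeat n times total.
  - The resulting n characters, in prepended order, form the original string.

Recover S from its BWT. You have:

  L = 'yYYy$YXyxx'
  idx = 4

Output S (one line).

LF mapping: 7 2 3 8 0 4 1 9 5 6
Walk LF starting at row 4, prepending L[row]:
  step 1: row=4, L[4]='$', prepend. Next row=LF[4]=0
  step 2: row=0, L[0]='y', prepend. Next row=LF[0]=7
  step 3: row=7, L[7]='y', prepend. Next row=LF[7]=9
  step 4: row=9, L[9]='x', prepend. Next row=LF[9]=6
  step 5: row=6, L[6]='X', prepend. Next row=LF[6]=1
  step 6: row=1, L[1]='Y', prepend. Next row=LF[1]=2
  step 7: row=2, L[2]='Y', prepend. Next row=LF[2]=3
  step 8: row=3, L[3]='y', prepend. Next row=LF[3]=8
  step 9: row=8, L[8]='x', prepend. Next row=LF[8]=5
  step 10: row=5, L[5]='Y', prepend. Next row=LF[5]=4
Reversed output: YxyYYXxyy$

Answer: YxyYYXxyy$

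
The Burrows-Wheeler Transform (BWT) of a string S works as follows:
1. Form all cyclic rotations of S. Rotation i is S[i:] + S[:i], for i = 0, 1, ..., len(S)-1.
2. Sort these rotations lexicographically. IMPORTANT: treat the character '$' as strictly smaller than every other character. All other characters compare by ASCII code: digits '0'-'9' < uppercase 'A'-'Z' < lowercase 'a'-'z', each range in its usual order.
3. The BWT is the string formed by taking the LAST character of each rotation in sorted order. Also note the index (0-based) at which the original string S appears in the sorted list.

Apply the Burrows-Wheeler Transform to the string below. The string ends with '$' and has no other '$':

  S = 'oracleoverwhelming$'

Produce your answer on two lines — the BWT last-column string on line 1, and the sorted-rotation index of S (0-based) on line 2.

Answer: grahlvnwmceli$eoeor
13

Derivation:
All 19 rotations (rotation i = S[i:]+S[:i]):
  rot[0] = oracleoverwhelming$
  rot[1] = racleoverwhelming$o
  rot[2] = acleoverwhelming$or
  rot[3] = cleoverwhelming$ora
  rot[4] = leoverwhelming$orac
  rot[5] = eoverwhelming$oracl
  rot[6] = overwhelming$oracle
  rot[7] = verwhelming$oracleo
  rot[8] = erwhelming$oracleov
  rot[9] = rwhelming$oracleove
  rot[10] = whelming$oracleover
  rot[11] = helming$oracleoverw
  rot[12] = elming$oracleoverwh
  rot[13] = lming$oracleoverwhe
  rot[14] = ming$oracleoverwhel
  rot[15] = ing$oracleoverwhelm
  rot[16] = ng$oracleoverwhelmi
  rot[17] = g$oracleoverwhelmin
  rot[18] = $oracleoverwhelming
Sorted (with $ < everything):
  sorted[0] = $oracleoverwhelming  (last char: 'g')
  sorted[1] = acleoverwhelming$or  (last char: 'r')
  sorted[2] = cleoverwhelming$ora  (last char: 'a')
  sorted[3] = elming$oracleoverwh  (last char: 'h')
  sorted[4] = eoverwhelming$oracl  (last char: 'l')
  sorted[5] = erwhelming$oracleov  (last char: 'v')
  sorted[6] = g$oracleoverwhelmin  (last char: 'n')
  sorted[7] = helming$oracleoverw  (last char: 'w')
  sorted[8] = ing$oracleoverwhelm  (last char: 'm')
  sorted[9] = leoverwhelming$orac  (last char: 'c')
  sorted[10] = lming$oracleoverwhe  (last char: 'e')
  sorted[11] = ming$oracleoverwhel  (last char: 'l')
  sorted[12] = ng$oracleoverwhelmi  (last char: 'i')
  sorted[13] = oracleoverwhelming$  (last char: '$')
  sorted[14] = overwhelming$oracle  (last char: 'e')
  sorted[15] = racleoverwhelming$o  (last char: 'o')
  sorted[16] = rwhelming$oracleove  (last char: 'e')
  sorted[17] = verwhelming$oracleo  (last char: 'o')
  sorted[18] = whelming$oracleover  (last char: 'r')
Last column: grahlvnwmceli$eoeor
Original string S is at sorted index 13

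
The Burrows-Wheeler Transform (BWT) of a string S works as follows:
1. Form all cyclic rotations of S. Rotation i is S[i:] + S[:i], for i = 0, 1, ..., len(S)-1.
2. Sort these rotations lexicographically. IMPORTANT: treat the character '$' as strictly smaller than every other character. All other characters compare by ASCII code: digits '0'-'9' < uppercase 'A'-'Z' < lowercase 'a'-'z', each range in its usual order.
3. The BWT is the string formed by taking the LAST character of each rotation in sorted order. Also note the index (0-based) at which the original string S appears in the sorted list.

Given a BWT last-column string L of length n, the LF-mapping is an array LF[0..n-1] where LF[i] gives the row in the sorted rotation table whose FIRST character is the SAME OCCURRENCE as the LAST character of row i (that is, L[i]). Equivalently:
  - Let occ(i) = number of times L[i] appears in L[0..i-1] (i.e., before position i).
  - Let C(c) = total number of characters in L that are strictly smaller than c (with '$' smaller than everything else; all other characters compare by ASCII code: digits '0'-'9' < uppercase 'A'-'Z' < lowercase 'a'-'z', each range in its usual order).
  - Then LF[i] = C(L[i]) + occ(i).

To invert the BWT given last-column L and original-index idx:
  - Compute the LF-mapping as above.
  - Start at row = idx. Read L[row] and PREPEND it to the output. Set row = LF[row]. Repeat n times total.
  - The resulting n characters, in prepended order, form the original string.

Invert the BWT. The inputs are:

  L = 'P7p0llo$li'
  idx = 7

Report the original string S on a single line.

Answer: lollip70P$

Derivation:
LF mapping: 3 2 9 1 5 6 8 0 7 4
Walk LF starting at row 7, prepending L[row]:
  step 1: row=7, L[7]='$', prepend. Next row=LF[7]=0
  step 2: row=0, L[0]='P', prepend. Next row=LF[0]=3
  step 3: row=3, L[3]='0', prepend. Next row=LF[3]=1
  step 4: row=1, L[1]='7', prepend. Next row=LF[1]=2
  step 5: row=2, L[2]='p', prepend. Next row=LF[2]=9
  step 6: row=9, L[9]='i', prepend. Next row=LF[9]=4
  step 7: row=4, L[4]='l', prepend. Next row=LF[4]=5
  step 8: row=5, L[5]='l', prepend. Next row=LF[5]=6
  step 9: row=6, L[6]='o', prepend. Next row=LF[6]=8
  step 10: row=8, L[8]='l', prepend. Next row=LF[8]=7
Reversed output: lollip70P$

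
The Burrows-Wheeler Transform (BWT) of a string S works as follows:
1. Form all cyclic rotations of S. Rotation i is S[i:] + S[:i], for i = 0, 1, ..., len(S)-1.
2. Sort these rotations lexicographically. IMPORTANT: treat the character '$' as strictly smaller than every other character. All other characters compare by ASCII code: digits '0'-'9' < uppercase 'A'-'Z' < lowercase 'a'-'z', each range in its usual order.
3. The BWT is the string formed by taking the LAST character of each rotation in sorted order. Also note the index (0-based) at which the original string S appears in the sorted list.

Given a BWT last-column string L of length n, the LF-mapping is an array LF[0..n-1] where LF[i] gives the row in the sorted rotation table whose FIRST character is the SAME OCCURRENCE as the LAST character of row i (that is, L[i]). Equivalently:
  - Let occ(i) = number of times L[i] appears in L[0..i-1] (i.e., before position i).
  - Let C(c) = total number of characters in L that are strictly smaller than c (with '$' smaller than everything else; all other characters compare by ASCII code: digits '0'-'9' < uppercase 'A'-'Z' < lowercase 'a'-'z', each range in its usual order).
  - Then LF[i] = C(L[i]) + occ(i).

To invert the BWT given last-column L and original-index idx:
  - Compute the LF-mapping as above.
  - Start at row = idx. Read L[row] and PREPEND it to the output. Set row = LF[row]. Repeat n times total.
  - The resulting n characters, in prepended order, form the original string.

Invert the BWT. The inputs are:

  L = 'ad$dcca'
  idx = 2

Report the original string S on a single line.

LF mapping: 1 5 0 6 3 4 2
Walk LF starting at row 2, prepending L[row]:
  step 1: row=2, L[2]='$', prepend. Next row=LF[2]=0
  step 2: row=0, L[0]='a', prepend. Next row=LF[0]=1
  step 3: row=1, L[1]='d', prepend. Next row=LF[1]=5
  step 4: row=5, L[5]='c', prepend. Next row=LF[5]=4
  step 5: row=4, L[4]='c', prepend. Next row=LF[4]=3
  step 6: row=3, L[3]='d', prepend. Next row=LF[3]=6
  step 7: row=6, L[6]='a', prepend. Next row=LF[6]=2
Reversed output: adccda$

Answer: adccda$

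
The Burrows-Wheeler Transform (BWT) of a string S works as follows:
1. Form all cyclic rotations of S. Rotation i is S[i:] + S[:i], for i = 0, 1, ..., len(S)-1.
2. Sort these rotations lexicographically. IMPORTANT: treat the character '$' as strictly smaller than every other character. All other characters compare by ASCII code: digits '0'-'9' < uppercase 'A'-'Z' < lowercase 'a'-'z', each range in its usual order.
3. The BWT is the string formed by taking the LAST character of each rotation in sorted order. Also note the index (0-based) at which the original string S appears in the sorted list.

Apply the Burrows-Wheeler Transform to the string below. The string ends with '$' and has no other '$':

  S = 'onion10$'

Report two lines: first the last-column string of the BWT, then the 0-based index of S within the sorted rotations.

Answer: 01nnooi$
7

Derivation:
All 8 rotations (rotation i = S[i:]+S[:i]):
  rot[0] = onion10$
  rot[1] = nion10$o
  rot[2] = ion10$on
  rot[3] = on10$oni
  rot[4] = n10$onio
  rot[5] = 10$onion
  rot[6] = 0$onion1
  rot[7] = $onion10
Sorted (with $ < everything):
  sorted[0] = $onion10  (last char: '0')
  sorted[1] = 0$onion1  (last char: '1')
  sorted[2] = 10$onion  (last char: 'n')
  sorted[3] = ion10$on  (last char: 'n')
  sorted[4] = n10$onio  (last char: 'o')
  sorted[5] = nion10$o  (last char: 'o')
  sorted[6] = on10$oni  (last char: 'i')
  sorted[7] = onion10$  (last char: '$')
Last column: 01nnooi$
Original string S is at sorted index 7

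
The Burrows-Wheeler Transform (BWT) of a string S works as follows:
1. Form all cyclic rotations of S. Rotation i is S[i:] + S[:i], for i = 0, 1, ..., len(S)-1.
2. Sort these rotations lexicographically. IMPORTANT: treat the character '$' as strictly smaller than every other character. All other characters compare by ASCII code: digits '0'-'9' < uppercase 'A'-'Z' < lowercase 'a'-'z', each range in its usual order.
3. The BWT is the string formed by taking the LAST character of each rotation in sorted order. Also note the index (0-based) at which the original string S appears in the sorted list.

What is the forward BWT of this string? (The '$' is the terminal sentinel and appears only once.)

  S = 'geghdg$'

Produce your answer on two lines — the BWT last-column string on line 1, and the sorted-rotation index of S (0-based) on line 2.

All 7 rotations (rotation i = S[i:]+S[:i]):
  rot[0] = geghdg$
  rot[1] = eghdg$g
  rot[2] = ghdg$ge
  rot[3] = hdg$geg
  rot[4] = dg$gegh
  rot[5] = g$geghd
  rot[6] = $geghdg
Sorted (with $ < everything):
  sorted[0] = $geghdg  (last char: 'g')
  sorted[1] = dg$gegh  (last char: 'h')
  sorted[2] = eghdg$g  (last char: 'g')
  sorted[3] = g$geghd  (last char: 'd')
  sorted[4] = geghdg$  (last char: '$')
  sorted[5] = ghdg$ge  (last char: 'e')
  sorted[6] = hdg$geg  (last char: 'g')
Last column: ghgd$eg
Original string S is at sorted index 4

Answer: ghgd$eg
4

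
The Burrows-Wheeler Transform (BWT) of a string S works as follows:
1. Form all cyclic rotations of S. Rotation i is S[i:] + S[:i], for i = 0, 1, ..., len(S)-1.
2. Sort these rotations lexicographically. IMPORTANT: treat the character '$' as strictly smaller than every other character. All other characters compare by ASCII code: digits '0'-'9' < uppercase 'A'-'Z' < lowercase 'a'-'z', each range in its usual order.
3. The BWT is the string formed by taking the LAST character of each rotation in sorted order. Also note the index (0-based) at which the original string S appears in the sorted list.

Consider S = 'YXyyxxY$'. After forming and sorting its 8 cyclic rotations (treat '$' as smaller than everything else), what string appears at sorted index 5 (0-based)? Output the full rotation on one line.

All 8 rotations (rotation i = S[i:]+S[:i]):
  rot[0] = YXyyxxY$
  rot[1] = XyyxxY$Y
  rot[2] = yyxxY$YX
  rot[3] = yxxY$YXy
  rot[4] = xxY$YXyy
  rot[5] = xY$YXyyx
  rot[6] = Y$YXyyxx
  rot[7] = $YXyyxxY
Sorted (with $ < everything):
  sorted[0] = $YXyyxxY
  sorted[1] = XyyxxY$Y
  sorted[2] = Y$YXyyxx
  sorted[3] = YXyyxxY$
  sorted[4] = xY$YXyyx
  sorted[5] = xxY$YXyy
  sorted[6] = yxxY$YXy
  sorted[7] = yyxxY$YX
sorted[5] = xxY$YXyy

Answer: xxY$YXyy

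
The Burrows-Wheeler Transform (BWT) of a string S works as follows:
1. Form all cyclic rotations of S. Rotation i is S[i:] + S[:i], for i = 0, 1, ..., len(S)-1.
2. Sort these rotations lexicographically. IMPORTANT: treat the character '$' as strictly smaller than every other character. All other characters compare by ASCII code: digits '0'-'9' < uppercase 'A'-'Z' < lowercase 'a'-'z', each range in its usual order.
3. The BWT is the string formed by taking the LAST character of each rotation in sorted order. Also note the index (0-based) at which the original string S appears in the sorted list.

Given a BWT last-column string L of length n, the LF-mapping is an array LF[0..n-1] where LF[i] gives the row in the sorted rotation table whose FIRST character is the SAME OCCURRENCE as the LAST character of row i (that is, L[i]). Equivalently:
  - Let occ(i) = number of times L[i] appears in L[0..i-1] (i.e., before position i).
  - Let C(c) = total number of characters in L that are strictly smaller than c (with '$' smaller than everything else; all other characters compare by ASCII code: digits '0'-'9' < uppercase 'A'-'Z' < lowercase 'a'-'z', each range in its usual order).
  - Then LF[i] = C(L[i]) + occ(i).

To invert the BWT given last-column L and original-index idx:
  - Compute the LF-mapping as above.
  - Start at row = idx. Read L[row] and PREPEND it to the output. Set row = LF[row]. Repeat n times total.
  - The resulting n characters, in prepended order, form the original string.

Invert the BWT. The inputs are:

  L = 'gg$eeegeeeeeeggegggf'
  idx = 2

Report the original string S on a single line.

Answer: eeeeggeeeefgggggeeg$

Derivation:
LF mapping: 12 13 0 1 2 3 14 4 5 6 7 8 9 15 16 10 17 18 19 11
Walk LF starting at row 2, prepending L[row]:
  step 1: row=2, L[2]='$', prepend. Next row=LF[2]=0
  step 2: row=0, L[0]='g', prepend. Next row=LF[0]=12
  step 3: row=12, L[12]='e', prepend. Next row=LF[12]=9
  step 4: row=9, L[9]='e', prepend. Next row=LF[9]=6
  step 5: row=6, L[6]='g', prepend. Next row=LF[6]=14
  step 6: row=14, L[14]='g', prepend. Next row=LF[14]=16
  step 7: row=16, L[16]='g', prepend. Next row=LF[16]=17
  step 8: row=17, L[17]='g', prepend. Next row=LF[17]=18
  step 9: row=18, L[18]='g', prepend. Next row=LF[18]=19
  step 10: row=19, L[19]='f', prepend. Next row=LF[19]=11
  step 11: row=11, L[11]='e', prepend. Next row=LF[11]=8
  step 12: row=8, L[8]='e', prepend. Next row=LF[8]=5
  step 13: row=5, L[5]='e', prepend. Next row=LF[5]=3
  step 14: row=3, L[3]='e', prepend. Next row=LF[3]=1
  step 15: row=1, L[1]='g', prepend. Next row=LF[1]=13
  step 16: row=13, L[13]='g', prepend. Next row=LF[13]=15
  step 17: row=15, L[15]='e', prepend. Next row=LF[15]=10
  step 18: row=10, L[10]='e', prepend. Next row=LF[10]=7
  step 19: row=7, L[7]='e', prepend. Next row=LF[7]=4
  step 20: row=4, L[4]='e', prepend. Next row=LF[4]=2
Reversed output: eeeeggeeeefgggggeeg$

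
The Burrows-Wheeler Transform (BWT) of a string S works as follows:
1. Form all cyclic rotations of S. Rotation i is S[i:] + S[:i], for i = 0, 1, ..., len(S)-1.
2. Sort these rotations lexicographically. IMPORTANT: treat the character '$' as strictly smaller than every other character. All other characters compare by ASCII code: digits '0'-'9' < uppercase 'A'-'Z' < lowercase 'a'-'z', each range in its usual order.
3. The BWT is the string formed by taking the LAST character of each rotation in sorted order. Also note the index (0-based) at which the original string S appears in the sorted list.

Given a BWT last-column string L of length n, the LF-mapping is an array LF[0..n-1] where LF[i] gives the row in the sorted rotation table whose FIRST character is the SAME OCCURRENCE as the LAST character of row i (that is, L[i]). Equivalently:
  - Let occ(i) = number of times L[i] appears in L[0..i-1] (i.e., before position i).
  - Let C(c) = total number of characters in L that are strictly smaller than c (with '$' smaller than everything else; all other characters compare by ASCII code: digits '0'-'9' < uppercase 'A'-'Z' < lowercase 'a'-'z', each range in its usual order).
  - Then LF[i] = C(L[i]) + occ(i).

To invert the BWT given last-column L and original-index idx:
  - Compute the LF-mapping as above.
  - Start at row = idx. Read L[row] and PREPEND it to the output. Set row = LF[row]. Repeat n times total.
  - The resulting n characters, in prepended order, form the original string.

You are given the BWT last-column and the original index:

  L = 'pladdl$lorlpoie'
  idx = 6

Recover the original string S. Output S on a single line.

LF mapping: 12 6 1 2 3 7 0 8 10 14 9 13 11 5 4
Walk LF starting at row 6, prepending L[row]:
  step 1: row=6, L[6]='$', prepend. Next row=LF[6]=0
  step 2: row=0, L[0]='p', prepend. Next row=LF[0]=12
  step 3: row=12, L[12]='o', prepend. Next row=LF[12]=11
  step 4: row=11, L[11]='p', prepend. Next row=LF[11]=13
  step 5: row=13, L[13]='i', prepend. Next row=LF[13]=5
  step 6: row=5, L[5]='l', prepend. Next row=LF[5]=7
  step 7: row=7, L[7]='l', prepend. Next row=LF[7]=8
  step 8: row=8, L[8]='o', prepend. Next row=LF[8]=10
  step 9: row=10, L[10]='l', prepend. Next row=LF[10]=9
  step 10: row=9, L[9]='r', prepend. Next row=LF[9]=14
  step 11: row=14, L[14]='e', prepend. Next row=LF[14]=4
  step 12: row=4, L[4]='d', prepend. Next row=LF[4]=3
  step 13: row=3, L[3]='d', prepend. Next row=LF[3]=2
  step 14: row=2, L[2]='a', prepend. Next row=LF[2]=1
  step 15: row=1, L[1]='l', prepend. Next row=LF[1]=6
Reversed output: ladderlollipop$

Answer: ladderlollipop$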